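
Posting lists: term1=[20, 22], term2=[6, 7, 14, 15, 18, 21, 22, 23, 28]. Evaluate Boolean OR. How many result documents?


Boolean OR: find union of posting lists
term1 docs: [20, 22]
term2 docs: [6, 7, 14, 15, 18, 21, 22, 23, 28]
Union: [6, 7, 14, 15, 18, 20, 21, 22, 23, 28]
|union| = 10

10


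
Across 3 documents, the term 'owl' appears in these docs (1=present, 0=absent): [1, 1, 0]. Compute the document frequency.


Checking each document for 'owl':
Doc 1: present
Doc 2: present
Doc 3: absent
df = sum of presences = 1 + 1 + 0 = 2

2


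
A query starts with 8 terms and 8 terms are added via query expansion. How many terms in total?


Original terms: 8
Expansion terms: 8
Total = 8 + 8 = 16

16


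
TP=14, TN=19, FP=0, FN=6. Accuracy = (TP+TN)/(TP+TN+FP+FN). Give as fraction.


Accuracy = (TP + TN) / (TP + TN + FP + FN)
TP + TN = 14 + 19 = 33
Total = 14 + 19 + 0 + 6 = 39
Accuracy = 33 / 39 = 11/13

11/13


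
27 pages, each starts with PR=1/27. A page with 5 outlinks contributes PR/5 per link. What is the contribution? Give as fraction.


Initial PR = 1/27 = 1/27
Outlinks = 5
Contribution per link = PR / outlinks
= 1/27 / 5
= 1/135

1/135


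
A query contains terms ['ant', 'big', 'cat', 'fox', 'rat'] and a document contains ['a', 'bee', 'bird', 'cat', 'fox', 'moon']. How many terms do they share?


Query terms: ['ant', 'big', 'cat', 'fox', 'rat']
Document terms: ['a', 'bee', 'bird', 'cat', 'fox', 'moon']
Common terms: ['cat', 'fox']
Overlap count = 2

2


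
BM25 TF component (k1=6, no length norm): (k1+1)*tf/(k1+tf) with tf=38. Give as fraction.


BM25 TF component = (k1+1)*tf / (k1+tf)
k1 = 6, tf = 38
Numerator = (6+1)*38 = 266
Denominator = 6 + 38 = 44
= 266/44 = 133/22

133/22


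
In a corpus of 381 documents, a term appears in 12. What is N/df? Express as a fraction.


IDF ratio = N / df
= 381 / 12
= 127/4

127/4


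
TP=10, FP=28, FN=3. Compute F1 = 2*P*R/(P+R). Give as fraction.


F1 = 2 * P * R / (P + R)
P = TP/(TP+FP) = 10/38 = 5/19
R = TP/(TP+FN) = 10/13 = 10/13
2 * P * R = 2 * 5/19 * 10/13 = 100/247
P + R = 5/19 + 10/13 = 255/247
F1 = 100/247 / 255/247 = 20/51

20/51


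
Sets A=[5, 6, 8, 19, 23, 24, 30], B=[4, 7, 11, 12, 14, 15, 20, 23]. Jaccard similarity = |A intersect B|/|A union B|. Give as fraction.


A intersect B = [23]
|A intersect B| = 1
A union B = [4, 5, 6, 7, 8, 11, 12, 14, 15, 19, 20, 23, 24, 30]
|A union B| = 14
Jaccard = 1/14 = 1/14

1/14


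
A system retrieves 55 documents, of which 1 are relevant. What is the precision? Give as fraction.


Precision = relevant_retrieved / total_retrieved
= 1 / 55
= 1 / (1 + 54)
= 1/55

1/55


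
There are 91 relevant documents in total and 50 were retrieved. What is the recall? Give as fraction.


Recall = retrieved_relevant / total_relevant
= 50 / 91
= 50 / (50 + 41)
= 50/91

50/91


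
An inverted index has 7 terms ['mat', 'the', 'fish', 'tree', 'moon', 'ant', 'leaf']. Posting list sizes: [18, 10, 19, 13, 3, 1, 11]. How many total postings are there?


Summing posting list sizes:
'mat': 18 postings
'the': 10 postings
'fish': 19 postings
'tree': 13 postings
'moon': 3 postings
'ant': 1 postings
'leaf': 11 postings
Total = 18 + 10 + 19 + 13 + 3 + 1 + 11 = 75

75


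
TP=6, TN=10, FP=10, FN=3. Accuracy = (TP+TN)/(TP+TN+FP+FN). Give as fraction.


Accuracy = (TP + TN) / (TP + TN + FP + FN)
TP + TN = 6 + 10 = 16
Total = 6 + 10 + 10 + 3 = 29
Accuracy = 16 / 29 = 16/29

16/29


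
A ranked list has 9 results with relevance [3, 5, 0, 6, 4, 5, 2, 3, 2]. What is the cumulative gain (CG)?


Cumulative Gain = sum of relevance scores
Position 1: rel=3, running sum=3
Position 2: rel=5, running sum=8
Position 3: rel=0, running sum=8
Position 4: rel=6, running sum=14
Position 5: rel=4, running sum=18
Position 6: rel=5, running sum=23
Position 7: rel=2, running sum=25
Position 8: rel=3, running sum=28
Position 9: rel=2, running sum=30
CG = 30

30


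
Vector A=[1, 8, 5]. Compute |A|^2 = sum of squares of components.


|A|^2 = sum of squared components
A[0]^2 = 1^2 = 1
A[1]^2 = 8^2 = 64
A[2]^2 = 5^2 = 25
Sum = 1 + 64 + 25 = 90

90


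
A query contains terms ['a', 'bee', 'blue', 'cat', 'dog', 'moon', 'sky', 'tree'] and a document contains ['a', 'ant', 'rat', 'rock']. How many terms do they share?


Query terms: ['a', 'bee', 'blue', 'cat', 'dog', 'moon', 'sky', 'tree']
Document terms: ['a', 'ant', 'rat', 'rock']
Common terms: ['a']
Overlap count = 1

1


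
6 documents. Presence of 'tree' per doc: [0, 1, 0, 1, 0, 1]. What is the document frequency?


Checking each document for 'tree':
Doc 1: absent
Doc 2: present
Doc 3: absent
Doc 4: present
Doc 5: absent
Doc 6: present
df = sum of presences = 0 + 1 + 0 + 1 + 0 + 1 = 3

3


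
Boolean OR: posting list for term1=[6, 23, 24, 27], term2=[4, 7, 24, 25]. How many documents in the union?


Boolean OR: find union of posting lists
term1 docs: [6, 23, 24, 27]
term2 docs: [4, 7, 24, 25]
Union: [4, 6, 7, 23, 24, 25, 27]
|union| = 7

7


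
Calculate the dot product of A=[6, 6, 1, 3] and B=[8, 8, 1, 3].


Dot product = sum of element-wise products
A[0]*B[0] = 6*8 = 48
A[1]*B[1] = 6*8 = 48
A[2]*B[2] = 1*1 = 1
A[3]*B[3] = 3*3 = 9
Sum = 48 + 48 + 1 + 9 = 106

106


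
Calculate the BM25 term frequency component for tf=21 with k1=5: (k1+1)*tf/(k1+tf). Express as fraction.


BM25 TF component = (k1+1)*tf / (k1+tf)
k1 = 5, tf = 21
Numerator = (5+1)*21 = 126
Denominator = 5 + 21 = 26
= 126/26 = 63/13

63/13


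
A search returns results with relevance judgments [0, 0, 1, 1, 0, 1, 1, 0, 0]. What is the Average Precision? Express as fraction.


Computing P@k for each relevant position:
Position 1: not relevant
Position 2: not relevant
Position 3: relevant, P@3 = 1/3 = 1/3
Position 4: relevant, P@4 = 2/4 = 1/2
Position 5: not relevant
Position 6: relevant, P@6 = 3/6 = 1/2
Position 7: relevant, P@7 = 4/7 = 4/7
Position 8: not relevant
Position 9: not relevant
Sum of P@k = 1/3 + 1/2 + 1/2 + 4/7 = 40/21
AP = 40/21 / 4 = 10/21

10/21


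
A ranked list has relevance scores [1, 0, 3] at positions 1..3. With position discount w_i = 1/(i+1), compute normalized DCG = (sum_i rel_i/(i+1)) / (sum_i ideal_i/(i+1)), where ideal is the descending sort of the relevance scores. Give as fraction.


Position discount weights w_i = 1/(i+1) for i=1..3:
Weights = [1/2, 1/3, 1/4]
Actual relevance: [1, 0, 3]
DCG = 1/2 + 0/3 + 3/4 = 5/4
Ideal relevance (sorted desc): [3, 1, 0]
Ideal DCG = 3/2 + 1/3 + 0/4 = 11/6
nDCG = DCG / ideal_DCG = 5/4 / 11/6 = 15/22

15/22


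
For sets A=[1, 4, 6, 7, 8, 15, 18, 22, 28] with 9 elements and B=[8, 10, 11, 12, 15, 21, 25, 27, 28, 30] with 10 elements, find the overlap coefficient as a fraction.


A intersect B = [8, 15, 28]
|A intersect B| = 3
min(|A|, |B|) = min(9, 10) = 9
Overlap = 3 / 9 = 1/3

1/3


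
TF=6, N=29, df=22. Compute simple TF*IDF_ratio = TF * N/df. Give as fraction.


TF * (N/df)
= 6 * (29/22)
= 6 * 29/22
= 87/11

87/11


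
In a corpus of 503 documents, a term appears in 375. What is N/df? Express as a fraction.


IDF ratio = N / df
= 503 / 375
= 503/375

503/375


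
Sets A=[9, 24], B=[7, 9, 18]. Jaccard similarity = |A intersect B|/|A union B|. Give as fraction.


A intersect B = [9]
|A intersect B| = 1
A union B = [7, 9, 18, 24]
|A union B| = 4
Jaccard = 1/4 = 1/4

1/4


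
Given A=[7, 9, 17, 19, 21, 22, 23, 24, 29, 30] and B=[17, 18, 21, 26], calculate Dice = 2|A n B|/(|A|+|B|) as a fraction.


A intersect B = [17, 21]
|A intersect B| = 2
|A| = 10, |B| = 4
Dice = 2*2 / (10+4)
= 4 / 14 = 2/7

2/7


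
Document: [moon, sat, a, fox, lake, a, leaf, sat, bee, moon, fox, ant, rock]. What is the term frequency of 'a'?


Document has 13 words
Scanning for 'a':
Found at positions: [2, 5]
Count = 2

2


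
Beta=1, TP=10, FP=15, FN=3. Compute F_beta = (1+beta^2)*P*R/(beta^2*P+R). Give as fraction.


P = TP/(TP+FP) = 10/25 = 2/5
R = TP/(TP+FN) = 10/13 = 10/13
beta^2 = 1^2 = 1
(1 + beta^2) = 2
Numerator = (1+beta^2)*P*R = 8/13
Denominator = beta^2*P + R = 2/5 + 10/13 = 76/65
F_beta = 10/19

10/19


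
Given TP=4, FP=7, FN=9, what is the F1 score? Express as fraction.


F1 = 2 * P * R / (P + R)
P = TP/(TP+FP) = 4/11 = 4/11
R = TP/(TP+FN) = 4/13 = 4/13
2 * P * R = 2 * 4/11 * 4/13 = 32/143
P + R = 4/11 + 4/13 = 96/143
F1 = 32/143 / 96/143 = 1/3

1/3


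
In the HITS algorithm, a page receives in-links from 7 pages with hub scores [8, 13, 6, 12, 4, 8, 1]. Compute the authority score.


Authority = sum of hub scores of in-linkers
In-link 1: hub score = 8
In-link 2: hub score = 13
In-link 3: hub score = 6
In-link 4: hub score = 12
In-link 5: hub score = 4
In-link 6: hub score = 8
In-link 7: hub score = 1
Authority = 8 + 13 + 6 + 12 + 4 + 8 + 1 = 52

52


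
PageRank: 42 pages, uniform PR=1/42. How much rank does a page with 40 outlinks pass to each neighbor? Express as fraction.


Initial PR = 1/42 = 1/42
Outlinks = 40
Contribution per link = PR / outlinks
= 1/42 / 40
= 1/1680

1/1680


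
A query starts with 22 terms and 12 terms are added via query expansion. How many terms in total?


Original terms: 22
Expansion terms: 12
Total = 22 + 12 = 34

34


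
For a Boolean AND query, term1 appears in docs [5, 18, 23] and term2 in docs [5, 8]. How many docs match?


Boolean AND: find intersection of posting lists
term1 docs: [5, 18, 23]
term2 docs: [5, 8]
Intersection: [5]
|intersection| = 1

1


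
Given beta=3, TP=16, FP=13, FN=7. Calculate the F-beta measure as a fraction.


P = TP/(TP+FP) = 16/29 = 16/29
R = TP/(TP+FN) = 16/23 = 16/23
beta^2 = 3^2 = 9
(1 + beta^2) = 10
Numerator = (1+beta^2)*P*R = 2560/667
Denominator = beta^2*P + R = 144/29 + 16/23 = 3776/667
F_beta = 40/59

40/59


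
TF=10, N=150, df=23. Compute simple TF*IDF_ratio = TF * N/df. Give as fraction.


TF * (N/df)
= 10 * (150/23)
= 10 * 150/23
= 1500/23

1500/23


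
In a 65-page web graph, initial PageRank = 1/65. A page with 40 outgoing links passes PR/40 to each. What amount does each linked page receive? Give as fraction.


Initial PR = 1/65 = 1/65
Outlinks = 40
Contribution per link = PR / outlinks
= 1/65 / 40
= 1/2600

1/2600


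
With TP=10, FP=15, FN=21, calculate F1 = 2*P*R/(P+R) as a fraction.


F1 = 2 * P * R / (P + R)
P = TP/(TP+FP) = 10/25 = 2/5
R = TP/(TP+FN) = 10/31 = 10/31
2 * P * R = 2 * 2/5 * 10/31 = 8/31
P + R = 2/5 + 10/31 = 112/155
F1 = 8/31 / 112/155 = 5/14

5/14


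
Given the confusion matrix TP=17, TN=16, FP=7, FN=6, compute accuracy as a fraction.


Accuracy = (TP + TN) / (TP + TN + FP + FN)
TP + TN = 17 + 16 = 33
Total = 17 + 16 + 7 + 6 = 46
Accuracy = 33 / 46 = 33/46

33/46


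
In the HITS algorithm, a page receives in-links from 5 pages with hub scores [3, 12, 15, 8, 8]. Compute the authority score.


Authority = sum of hub scores of in-linkers
In-link 1: hub score = 3
In-link 2: hub score = 12
In-link 3: hub score = 15
In-link 4: hub score = 8
In-link 5: hub score = 8
Authority = 3 + 12 + 15 + 8 + 8 = 46

46


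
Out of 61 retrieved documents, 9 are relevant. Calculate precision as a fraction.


Precision = relevant_retrieved / total_retrieved
= 9 / 61
= 9 / (9 + 52)
= 9/61

9/61


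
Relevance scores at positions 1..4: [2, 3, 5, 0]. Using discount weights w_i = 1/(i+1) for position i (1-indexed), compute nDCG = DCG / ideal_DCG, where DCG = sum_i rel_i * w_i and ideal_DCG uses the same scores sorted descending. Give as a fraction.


Position discount weights w_i = 1/(i+1) for i=1..4:
Weights = [1/2, 1/3, 1/4, 1/5]
Actual relevance: [2, 3, 5, 0]
DCG = 2/2 + 3/3 + 5/4 + 0/5 = 13/4
Ideal relevance (sorted desc): [5, 3, 2, 0]
Ideal DCG = 5/2 + 3/3 + 2/4 + 0/5 = 4
nDCG = DCG / ideal_DCG = 13/4 / 4 = 13/16

13/16


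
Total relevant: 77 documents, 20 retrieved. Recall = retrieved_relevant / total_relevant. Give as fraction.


Recall = retrieved_relevant / total_relevant
= 20 / 77
= 20 / (20 + 57)
= 20/77

20/77


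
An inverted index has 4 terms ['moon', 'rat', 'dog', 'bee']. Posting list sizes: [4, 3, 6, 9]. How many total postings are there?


Summing posting list sizes:
'moon': 4 postings
'rat': 3 postings
'dog': 6 postings
'bee': 9 postings
Total = 4 + 3 + 6 + 9 = 22

22


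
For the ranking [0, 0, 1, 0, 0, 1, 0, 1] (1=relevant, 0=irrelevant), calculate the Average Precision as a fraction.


Computing P@k for each relevant position:
Position 1: not relevant
Position 2: not relevant
Position 3: relevant, P@3 = 1/3 = 1/3
Position 4: not relevant
Position 5: not relevant
Position 6: relevant, P@6 = 2/6 = 1/3
Position 7: not relevant
Position 8: relevant, P@8 = 3/8 = 3/8
Sum of P@k = 1/3 + 1/3 + 3/8 = 25/24
AP = 25/24 / 3 = 25/72

25/72


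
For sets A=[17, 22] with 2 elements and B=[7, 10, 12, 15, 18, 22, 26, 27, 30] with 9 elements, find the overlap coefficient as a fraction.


A intersect B = [22]
|A intersect B| = 1
min(|A|, |B|) = min(2, 9) = 2
Overlap = 1 / 2 = 1/2

1/2


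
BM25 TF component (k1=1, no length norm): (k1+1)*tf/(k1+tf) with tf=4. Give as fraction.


BM25 TF component = (k1+1)*tf / (k1+tf)
k1 = 1, tf = 4
Numerator = (1+1)*4 = 8
Denominator = 1 + 4 = 5
= 8/5 = 8/5

8/5


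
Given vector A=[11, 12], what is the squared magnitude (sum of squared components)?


|A|^2 = sum of squared components
A[0]^2 = 11^2 = 121
A[1]^2 = 12^2 = 144
Sum = 121 + 144 = 265

265


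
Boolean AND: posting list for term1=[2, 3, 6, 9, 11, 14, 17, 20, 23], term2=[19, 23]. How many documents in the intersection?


Boolean AND: find intersection of posting lists
term1 docs: [2, 3, 6, 9, 11, 14, 17, 20, 23]
term2 docs: [19, 23]
Intersection: [23]
|intersection| = 1

1


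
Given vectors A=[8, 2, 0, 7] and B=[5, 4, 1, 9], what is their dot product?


Dot product = sum of element-wise products
A[0]*B[0] = 8*5 = 40
A[1]*B[1] = 2*4 = 8
A[2]*B[2] = 0*1 = 0
A[3]*B[3] = 7*9 = 63
Sum = 40 + 8 + 0 + 63 = 111

111


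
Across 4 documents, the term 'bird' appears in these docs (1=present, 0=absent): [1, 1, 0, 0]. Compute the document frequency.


Checking each document for 'bird':
Doc 1: present
Doc 2: present
Doc 3: absent
Doc 4: absent
df = sum of presences = 1 + 1 + 0 + 0 = 2

2


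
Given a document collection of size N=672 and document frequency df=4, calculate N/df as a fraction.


IDF ratio = N / df
= 672 / 4
= 168

168


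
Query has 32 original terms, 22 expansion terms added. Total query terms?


Original terms: 32
Expansion terms: 22
Total = 32 + 22 = 54

54


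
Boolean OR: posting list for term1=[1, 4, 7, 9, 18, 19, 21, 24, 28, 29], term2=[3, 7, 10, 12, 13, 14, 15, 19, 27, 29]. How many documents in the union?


Boolean OR: find union of posting lists
term1 docs: [1, 4, 7, 9, 18, 19, 21, 24, 28, 29]
term2 docs: [3, 7, 10, 12, 13, 14, 15, 19, 27, 29]
Union: [1, 3, 4, 7, 9, 10, 12, 13, 14, 15, 18, 19, 21, 24, 27, 28, 29]
|union| = 17

17


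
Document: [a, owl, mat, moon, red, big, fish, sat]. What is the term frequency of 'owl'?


Document has 8 words
Scanning for 'owl':
Found at positions: [1]
Count = 1

1


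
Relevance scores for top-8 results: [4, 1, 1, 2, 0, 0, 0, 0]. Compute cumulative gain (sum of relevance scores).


Cumulative Gain = sum of relevance scores
Position 1: rel=4, running sum=4
Position 2: rel=1, running sum=5
Position 3: rel=1, running sum=6
Position 4: rel=2, running sum=8
Position 5: rel=0, running sum=8
Position 6: rel=0, running sum=8
Position 7: rel=0, running sum=8
Position 8: rel=0, running sum=8
CG = 8

8


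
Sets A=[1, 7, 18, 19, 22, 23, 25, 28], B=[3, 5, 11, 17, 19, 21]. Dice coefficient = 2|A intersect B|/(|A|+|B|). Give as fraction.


A intersect B = [19]
|A intersect B| = 1
|A| = 8, |B| = 6
Dice = 2*1 / (8+6)
= 2 / 14 = 1/7

1/7


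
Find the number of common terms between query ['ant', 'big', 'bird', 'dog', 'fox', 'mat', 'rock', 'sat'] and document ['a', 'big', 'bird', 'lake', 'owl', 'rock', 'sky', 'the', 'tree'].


Query terms: ['ant', 'big', 'bird', 'dog', 'fox', 'mat', 'rock', 'sat']
Document terms: ['a', 'big', 'bird', 'lake', 'owl', 'rock', 'sky', 'the', 'tree']
Common terms: ['big', 'bird', 'rock']
Overlap count = 3

3


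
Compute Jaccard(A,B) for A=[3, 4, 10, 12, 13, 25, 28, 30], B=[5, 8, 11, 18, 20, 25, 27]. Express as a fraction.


A intersect B = [25]
|A intersect B| = 1
A union B = [3, 4, 5, 8, 10, 11, 12, 13, 18, 20, 25, 27, 28, 30]
|A union B| = 14
Jaccard = 1/14 = 1/14

1/14


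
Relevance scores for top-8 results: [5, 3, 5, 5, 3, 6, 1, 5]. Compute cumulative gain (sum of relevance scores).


Cumulative Gain = sum of relevance scores
Position 1: rel=5, running sum=5
Position 2: rel=3, running sum=8
Position 3: rel=5, running sum=13
Position 4: rel=5, running sum=18
Position 5: rel=3, running sum=21
Position 6: rel=6, running sum=27
Position 7: rel=1, running sum=28
Position 8: rel=5, running sum=33
CG = 33

33


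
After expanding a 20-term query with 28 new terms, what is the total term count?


Original terms: 20
Expansion terms: 28
Total = 20 + 28 = 48

48


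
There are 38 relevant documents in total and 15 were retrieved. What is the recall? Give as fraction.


Recall = retrieved_relevant / total_relevant
= 15 / 38
= 15 / (15 + 23)
= 15/38

15/38


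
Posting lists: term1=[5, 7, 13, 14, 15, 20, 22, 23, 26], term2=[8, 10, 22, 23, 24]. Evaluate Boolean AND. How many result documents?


Boolean AND: find intersection of posting lists
term1 docs: [5, 7, 13, 14, 15, 20, 22, 23, 26]
term2 docs: [8, 10, 22, 23, 24]
Intersection: [22, 23]
|intersection| = 2

2


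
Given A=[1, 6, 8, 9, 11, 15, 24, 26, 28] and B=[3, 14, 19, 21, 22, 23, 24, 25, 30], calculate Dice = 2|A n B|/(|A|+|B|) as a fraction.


A intersect B = [24]
|A intersect B| = 1
|A| = 9, |B| = 9
Dice = 2*1 / (9+9)
= 2 / 18 = 1/9

1/9


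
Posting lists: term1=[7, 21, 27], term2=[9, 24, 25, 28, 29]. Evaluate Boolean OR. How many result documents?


Boolean OR: find union of posting lists
term1 docs: [7, 21, 27]
term2 docs: [9, 24, 25, 28, 29]
Union: [7, 9, 21, 24, 25, 27, 28, 29]
|union| = 8

8


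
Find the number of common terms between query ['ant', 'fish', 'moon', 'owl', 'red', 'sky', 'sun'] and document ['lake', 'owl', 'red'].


Query terms: ['ant', 'fish', 'moon', 'owl', 'red', 'sky', 'sun']
Document terms: ['lake', 'owl', 'red']
Common terms: ['owl', 'red']
Overlap count = 2

2


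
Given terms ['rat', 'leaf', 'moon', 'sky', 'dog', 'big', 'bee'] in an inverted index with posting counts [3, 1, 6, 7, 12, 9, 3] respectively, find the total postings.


Summing posting list sizes:
'rat': 3 postings
'leaf': 1 postings
'moon': 6 postings
'sky': 7 postings
'dog': 12 postings
'big': 9 postings
'bee': 3 postings
Total = 3 + 1 + 6 + 7 + 12 + 9 + 3 = 41

41


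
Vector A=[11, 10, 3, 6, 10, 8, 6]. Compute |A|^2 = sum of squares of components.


|A|^2 = sum of squared components
A[0]^2 = 11^2 = 121
A[1]^2 = 10^2 = 100
A[2]^2 = 3^2 = 9
A[3]^2 = 6^2 = 36
A[4]^2 = 10^2 = 100
A[5]^2 = 8^2 = 64
A[6]^2 = 6^2 = 36
Sum = 121 + 100 + 9 + 36 + 100 + 64 + 36 = 466

466


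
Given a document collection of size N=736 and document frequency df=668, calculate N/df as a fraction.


IDF ratio = N / df
= 736 / 668
= 184/167

184/167


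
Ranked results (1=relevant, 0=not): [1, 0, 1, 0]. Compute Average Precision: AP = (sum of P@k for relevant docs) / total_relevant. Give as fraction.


Computing P@k for each relevant position:
Position 1: relevant, P@1 = 1/1 = 1
Position 2: not relevant
Position 3: relevant, P@3 = 2/3 = 2/3
Position 4: not relevant
Sum of P@k = 1 + 2/3 = 5/3
AP = 5/3 / 2 = 5/6

5/6


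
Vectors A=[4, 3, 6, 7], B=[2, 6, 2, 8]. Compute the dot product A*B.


Dot product = sum of element-wise products
A[0]*B[0] = 4*2 = 8
A[1]*B[1] = 3*6 = 18
A[2]*B[2] = 6*2 = 12
A[3]*B[3] = 7*8 = 56
Sum = 8 + 18 + 12 + 56 = 94

94


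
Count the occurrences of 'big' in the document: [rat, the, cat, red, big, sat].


Document has 6 words
Scanning for 'big':
Found at positions: [4]
Count = 1

1


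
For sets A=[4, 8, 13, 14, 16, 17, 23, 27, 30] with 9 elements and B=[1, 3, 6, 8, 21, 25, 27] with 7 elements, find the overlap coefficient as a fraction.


A intersect B = [8, 27]
|A intersect B| = 2
min(|A|, |B|) = min(9, 7) = 7
Overlap = 2 / 7 = 2/7

2/7


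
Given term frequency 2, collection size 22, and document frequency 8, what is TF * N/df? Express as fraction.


TF * (N/df)
= 2 * (22/8)
= 2 * 11/4
= 11/2

11/2


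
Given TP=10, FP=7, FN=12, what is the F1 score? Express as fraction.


F1 = 2 * P * R / (P + R)
P = TP/(TP+FP) = 10/17 = 10/17
R = TP/(TP+FN) = 10/22 = 5/11
2 * P * R = 2 * 10/17 * 5/11 = 100/187
P + R = 10/17 + 5/11 = 195/187
F1 = 100/187 / 195/187 = 20/39

20/39


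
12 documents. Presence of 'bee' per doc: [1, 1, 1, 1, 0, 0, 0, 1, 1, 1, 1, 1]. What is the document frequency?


Checking each document for 'bee':
Doc 1: present
Doc 2: present
Doc 3: present
Doc 4: present
Doc 5: absent
Doc 6: absent
Doc 7: absent
Doc 8: present
Doc 9: present
Doc 10: present
Doc 11: present
Doc 12: present
df = sum of presences = 1 + 1 + 1 + 1 + 0 + 0 + 0 + 1 + 1 + 1 + 1 + 1 = 9

9


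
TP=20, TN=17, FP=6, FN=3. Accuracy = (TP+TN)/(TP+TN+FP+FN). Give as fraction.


Accuracy = (TP + TN) / (TP + TN + FP + FN)
TP + TN = 20 + 17 = 37
Total = 20 + 17 + 6 + 3 = 46
Accuracy = 37 / 46 = 37/46

37/46


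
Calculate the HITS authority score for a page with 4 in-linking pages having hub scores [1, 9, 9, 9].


Authority = sum of hub scores of in-linkers
In-link 1: hub score = 1
In-link 2: hub score = 9
In-link 3: hub score = 9
In-link 4: hub score = 9
Authority = 1 + 9 + 9 + 9 = 28

28


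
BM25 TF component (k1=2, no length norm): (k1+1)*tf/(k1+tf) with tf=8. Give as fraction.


BM25 TF component = (k1+1)*tf / (k1+tf)
k1 = 2, tf = 8
Numerator = (2+1)*8 = 24
Denominator = 2 + 8 = 10
= 24/10 = 12/5

12/5


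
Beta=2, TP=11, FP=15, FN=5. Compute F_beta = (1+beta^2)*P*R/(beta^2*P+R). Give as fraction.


P = TP/(TP+FP) = 11/26 = 11/26
R = TP/(TP+FN) = 11/16 = 11/16
beta^2 = 2^2 = 4
(1 + beta^2) = 5
Numerator = (1+beta^2)*P*R = 605/416
Denominator = beta^2*P + R = 22/13 + 11/16 = 495/208
F_beta = 11/18

11/18


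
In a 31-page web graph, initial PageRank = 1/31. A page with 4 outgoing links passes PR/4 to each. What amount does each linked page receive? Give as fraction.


Initial PR = 1/31 = 1/31
Outlinks = 4
Contribution per link = PR / outlinks
= 1/31 / 4
= 1/124

1/124


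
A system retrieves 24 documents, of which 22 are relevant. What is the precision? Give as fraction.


Precision = relevant_retrieved / total_retrieved
= 22 / 24
= 22 / (22 + 2)
= 11/12

11/12


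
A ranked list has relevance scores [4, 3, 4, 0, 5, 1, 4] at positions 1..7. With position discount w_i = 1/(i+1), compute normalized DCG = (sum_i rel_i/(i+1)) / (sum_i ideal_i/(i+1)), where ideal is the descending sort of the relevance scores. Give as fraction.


Position discount weights w_i = 1/(i+1) for i=1..7:
Weights = [1/2, 1/3, 1/4, 1/5, 1/6, 1/7, 1/8]
Actual relevance: [4, 3, 4, 0, 5, 1, 4]
DCG = 4/2 + 3/3 + 4/4 + 0/5 + 5/6 + 1/7 + 4/8 = 115/21
Ideal relevance (sorted desc): [5, 4, 4, 4, 3, 1, 0]
Ideal DCG = 5/2 + 4/3 + 4/4 + 4/5 + 3/6 + 1/7 + 0/8 = 659/105
nDCG = DCG / ideal_DCG = 115/21 / 659/105 = 575/659

575/659


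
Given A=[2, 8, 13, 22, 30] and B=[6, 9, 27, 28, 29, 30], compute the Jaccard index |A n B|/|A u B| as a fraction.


A intersect B = [30]
|A intersect B| = 1
A union B = [2, 6, 8, 9, 13, 22, 27, 28, 29, 30]
|A union B| = 10
Jaccard = 1/10 = 1/10

1/10


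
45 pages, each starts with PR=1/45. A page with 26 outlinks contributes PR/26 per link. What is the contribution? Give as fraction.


Initial PR = 1/45 = 1/45
Outlinks = 26
Contribution per link = PR / outlinks
= 1/45 / 26
= 1/1170

1/1170


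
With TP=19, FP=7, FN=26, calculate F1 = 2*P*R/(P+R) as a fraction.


F1 = 2 * P * R / (P + R)
P = TP/(TP+FP) = 19/26 = 19/26
R = TP/(TP+FN) = 19/45 = 19/45
2 * P * R = 2 * 19/26 * 19/45 = 361/585
P + R = 19/26 + 19/45 = 1349/1170
F1 = 361/585 / 1349/1170 = 38/71

38/71


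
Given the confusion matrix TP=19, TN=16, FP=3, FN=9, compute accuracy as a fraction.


Accuracy = (TP + TN) / (TP + TN + FP + FN)
TP + TN = 19 + 16 = 35
Total = 19 + 16 + 3 + 9 = 47
Accuracy = 35 / 47 = 35/47

35/47


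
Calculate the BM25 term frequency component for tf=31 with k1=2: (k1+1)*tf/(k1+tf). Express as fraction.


BM25 TF component = (k1+1)*tf / (k1+tf)
k1 = 2, tf = 31
Numerator = (2+1)*31 = 93
Denominator = 2 + 31 = 33
= 93/33 = 31/11

31/11


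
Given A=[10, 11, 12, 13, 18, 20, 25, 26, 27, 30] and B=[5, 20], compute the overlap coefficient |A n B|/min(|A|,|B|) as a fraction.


A intersect B = [20]
|A intersect B| = 1
min(|A|, |B|) = min(10, 2) = 2
Overlap = 1 / 2 = 1/2

1/2


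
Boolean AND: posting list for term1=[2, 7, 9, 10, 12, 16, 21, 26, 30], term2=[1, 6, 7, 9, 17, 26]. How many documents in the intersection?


Boolean AND: find intersection of posting lists
term1 docs: [2, 7, 9, 10, 12, 16, 21, 26, 30]
term2 docs: [1, 6, 7, 9, 17, 26]
Intersection: [7, 9, 26]
|intersection| = 3

3


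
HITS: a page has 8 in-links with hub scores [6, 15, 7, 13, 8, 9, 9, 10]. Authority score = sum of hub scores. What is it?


Authority = sum of hub scores of in-linkers
In-link 1: hub score = 6
In-link 2: hub score = 15
In-link 3: hub score = 7
In-link 4: hub score = 13
In-link 5: hub score = 8
In-link 6: hub score = 9
In-link 7: hub score = 9
In-link 8: hub score = 10
Authority = 6 + 15 + 7 + 13 + 8 + 9 + 9 + 10 = 77

77


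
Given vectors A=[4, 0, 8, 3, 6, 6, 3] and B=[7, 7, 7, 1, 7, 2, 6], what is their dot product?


Dot product = sum of element-wise products
A[0]*B[0] = 4*7 = 28
A[1]*B[1] = 0*7 = 0
A[2]*B[2] = 8*7 = 56
A[3]*B[3] = 3*1 = 3
A[4]*B[4] = 6*7 = 42
A[5]*B[5] = 6*2 = 12
A[6]*B[6] = 3*6 = 18
Sum = 28 + 0 + 56 + 3 + 42 + 12 + 18 = 159

159


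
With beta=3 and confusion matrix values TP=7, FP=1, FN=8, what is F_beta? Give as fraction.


P = TP/(TP+FP) = 7/8 = 7/8
R = TP/(TP+FN) = 7/15 = 7/15
beta^2 = 3^2 = 9
(1 + beta^2) = 10
Numerator = (1+beta^2)*P*R = 49/12
Denominator = beta^2*P + R = 63/8 + 7/15 = 1001/120
F_beta = 70/143

70/143


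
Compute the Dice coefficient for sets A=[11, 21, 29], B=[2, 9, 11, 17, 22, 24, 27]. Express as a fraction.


A intersect B = [11]
|A intersect B| = 1
|A| = 3, |B| = 7
Dice = 2*1 / (3+7)
= 2 / 10 = 1/5

1/5


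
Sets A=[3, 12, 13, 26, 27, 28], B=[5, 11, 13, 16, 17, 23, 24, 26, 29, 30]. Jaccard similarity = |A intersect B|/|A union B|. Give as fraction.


A intersect B = [13, 26]
|A intersect B| = 2
A union B = [3, 5, 11, 12, 13, 16, 17, 23, 24, 26, 27, 28, 29, 30]
|A union B| = 14
Jaccard = 2/14 = 1/7

1/7


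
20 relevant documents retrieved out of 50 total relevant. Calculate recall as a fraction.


Recall = retrieved_relevant / total_relevant
= 20 / 50
= 20 / (20 + 30)
= 2/5

2/5


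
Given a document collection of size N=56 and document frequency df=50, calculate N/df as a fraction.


IDF ratio = N / df
= 56 / 50
= 28/25

28/25


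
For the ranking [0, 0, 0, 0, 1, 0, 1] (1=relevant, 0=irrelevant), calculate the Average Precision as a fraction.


Computing P@k for each relevant position:
Position 1: not relevant
Position 2: not relevant
Position 3: not relevant
Position 4: not relevant
Position 5: relevant, P@5 = 1/5 = 1/5
Position 6: not relevant
Position 7: relevant, P@7 = 2/7 = 2/7
Sum of P@k = 1/5 + 2/7 = 17/35
AP = 17/35 / 2 = 17/70

17/70


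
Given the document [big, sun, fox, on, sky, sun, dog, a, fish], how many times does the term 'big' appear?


Document has 9 words
Scanning for 'big':
Found at positions: [0]
Count = 1

1


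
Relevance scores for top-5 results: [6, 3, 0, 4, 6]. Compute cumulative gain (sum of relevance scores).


Cumulative Gain = sum of relevance scores
Position 1: rel=6, running sum=6
Position 2: rel=3, running sum=9
Position 3: rel=0, running sum=9
Position 4: rel=4, running sum=13
Position 5: rel=6, running sum=19
CG = 19

19


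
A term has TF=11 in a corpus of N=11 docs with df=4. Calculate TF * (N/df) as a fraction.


TF * (N/df)
= 11 * (11/4)
= 11 * 11/4
= 121/4

121/4


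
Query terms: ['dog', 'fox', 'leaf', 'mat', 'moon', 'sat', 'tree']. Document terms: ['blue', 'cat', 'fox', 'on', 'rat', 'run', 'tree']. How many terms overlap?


Query terms: ['dog', 'fox', 'leaf', 'mat', 'moon', 'sat', 'tree']
Document terms: ['blue', 'cat', 'fox', 'on', 'rat', 'run', 'tree']
Common terms: ['fox', 'tree']
Overlap count = 2

2


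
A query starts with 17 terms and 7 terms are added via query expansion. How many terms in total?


Original terms: 17
Expansion terms: 7
Total = 17 + 7 = 24

24


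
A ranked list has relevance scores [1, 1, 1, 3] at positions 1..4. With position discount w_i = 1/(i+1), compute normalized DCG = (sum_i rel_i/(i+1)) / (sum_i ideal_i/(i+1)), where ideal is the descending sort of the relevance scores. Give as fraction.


Position discount weights w_i = 1/(i+1) for i=1..4:
Weights = [1/2, 1/3, 1/4, 1/5]
Actual relevance: [1, 1, 1, 3]
DCG = 1/2 + 1/3 + 1/4 + 3/5 = 101/60
Ideal relevance (sorted desc): [3, 1, 1, 1]
Ideal DCG = 3/2 + 1/3 + 1/4 + 1/5 = 137/60
nDCG = DCG / ideal_DCG = 101/60 / 137/60 = 101/137

101/137


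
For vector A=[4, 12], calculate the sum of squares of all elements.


|A|^2 = sum of squared components
A[0]^2 = 4^2 = 16
A[1]^2 = 12^2 = 144
Sum = 16 + 144 = 160

160


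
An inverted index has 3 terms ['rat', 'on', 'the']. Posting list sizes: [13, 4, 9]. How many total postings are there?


Summing posting list sizes:
'rat': 13 postings
'on': 4 postings
'the': 9 postings
Total = 13 + 4 + 9 = 26

26


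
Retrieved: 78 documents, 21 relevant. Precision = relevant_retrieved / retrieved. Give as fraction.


Precision = relevant_retrieved / total_retrieved
= 21 / 78
= 21 / (21 + 57)
= 7/26

7/26


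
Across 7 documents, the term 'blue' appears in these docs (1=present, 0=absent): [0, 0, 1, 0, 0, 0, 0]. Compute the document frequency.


Checking each document for 'blue':
Doc 1: absent
Doc 2: absent
Doc 3: present
Doc 4: absent
Doc 5: absent
Doc 6: absent
Doc 7: absent
df = sum of presences = 0 + 0 + 1 + 0 + 0 + 0 + 0 = 1

1


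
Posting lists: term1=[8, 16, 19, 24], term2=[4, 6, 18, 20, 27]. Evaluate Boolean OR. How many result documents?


Boolean OR: find union of posting lists
term1 docs: [8, 16, 19, 24]
term2 docs: [4, 6, 18, 20, 27]
Union: [4, 6, 8, 16, 18, 19, 20, 24, 27]
|union| = 9

9


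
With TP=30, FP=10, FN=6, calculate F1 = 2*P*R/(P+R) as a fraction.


F1 = 2 * P * R / (P + R)
P = TP/(TP+FP) = 30/40 = 3/4
R = TP/(TP+FN) = 30/36 = 5/6
2 * P * R = 2 * 3/4 * 5/6 = 5/4
P + R = 3/4 + 5/6 = 19/12
F1 = 5/4 / 19/12 = 15/19

15/19


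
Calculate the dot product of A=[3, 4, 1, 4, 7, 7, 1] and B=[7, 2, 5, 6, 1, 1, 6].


Dot product = sum of element-wise products
A[0]*B[0] = 3*7 = 21
A[1]*B[1] = 4*2 = 8
A[2]*B[2] = 1*5 = 5
A[3]*B[3] = 4*6 = 24
A[4]*B[4] = 7*1 = 7
A[5]*B[5] = 7*1 = 7
A[6]*B[6] = 1*6 = 6
Sum = 21 + 8 + 5 + 24 + 7 + 7 + 6 = 78

78


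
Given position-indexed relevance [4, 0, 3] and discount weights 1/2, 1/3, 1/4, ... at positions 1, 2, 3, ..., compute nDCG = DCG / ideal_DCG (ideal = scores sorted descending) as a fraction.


Position discount weights w_i = 1/(i+1) for i=1..3:
Weights = [1/2, 1/3, 1/4]
Actual relevance: [4, 0, 3]
DCG = 4/2 + 0/3 + 3/4 = 11/4
Ideal relevance (sorted desc): [4, 3, 0]
Ideal DCG = 4/2 + 3/3 + 0/4 = 3
nDCG = DCG / ideal_DCG = 11/4 / 3 = 11/12

11/12


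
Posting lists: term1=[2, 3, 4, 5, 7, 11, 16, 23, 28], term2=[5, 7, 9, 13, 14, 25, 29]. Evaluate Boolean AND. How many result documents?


Boolean AND: find intersection of posting lists
term1 docs: [2, 3, 4, 5, 7, 11, 16, 23, 28]
term2 docs: [5, 7, 9, 13, 14, 25, 29]
Intersection: [5, 7]
|intersection| = 2

2


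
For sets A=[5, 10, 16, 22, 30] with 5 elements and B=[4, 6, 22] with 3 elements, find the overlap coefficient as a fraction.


A intersect B = [22]
|A intersect B| = 1
min(|A|, |B|) = min(5, 3) = 3
Overlap = 1 / 3 = 1/3

1/3


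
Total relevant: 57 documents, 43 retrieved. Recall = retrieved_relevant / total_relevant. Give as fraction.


Recall = retrieved_relevant / total_relevant
= 43 / 57
= 43 / (43 + 14)
= 43/57

43/57


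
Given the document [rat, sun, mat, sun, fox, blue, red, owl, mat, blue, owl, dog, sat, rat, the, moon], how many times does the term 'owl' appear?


Document has 16 words
Scanning for 'owl':
Found at positions: [7, 10]
Count = 2

2


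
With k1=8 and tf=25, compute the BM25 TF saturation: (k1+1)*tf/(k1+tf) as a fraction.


BM25 TF component = (k1+1)*tf / (k1+tf)
k1 = 8, tf = 25
Numerator = (8+1)*25 = 225
Denominator = 8 + 25 = 33
= 225/33 = 75/11

75/11


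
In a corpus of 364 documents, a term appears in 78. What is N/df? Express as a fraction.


IDF ratio = N / df
= 364 / 78
= 14/3

14/3


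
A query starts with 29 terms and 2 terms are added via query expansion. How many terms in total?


Original terms: 29
Expansion terms: 2
Total = 29 + 2 = 31

31


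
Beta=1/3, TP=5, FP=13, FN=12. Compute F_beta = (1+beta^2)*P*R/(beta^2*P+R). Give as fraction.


P = TP/(TP+FP) = 5/18 = 5/18
R = TP/(TP+FN) = 5/17 = 5/17
beta^2 = 1/3^2 = 1/9
(1 + beta^2) = 10/9
Numerator = (1+beta^2)*P*R = 125/1377
Denominator = beta^2*P + R = 5/162 + 5/17 = 895/2754
F_beta = 50/179

50/179


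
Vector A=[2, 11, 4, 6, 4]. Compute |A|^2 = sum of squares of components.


|A|^2 = sum of squared components
A[0]^2 = 2^2 = 4
A[1]^2 = 11^2 = 121
A[2]^2 = 4^2 = 16
A[3]^2 = 6^2 = 36
A[4]^2 = 4^2 = 16
Sum = 4 + 121 + 16 + 36 + 16 = 193

193


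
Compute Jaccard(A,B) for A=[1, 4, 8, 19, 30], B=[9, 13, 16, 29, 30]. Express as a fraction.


A intersect B = [30]
|A intersect B| = 1
A union B = [1, 4, 8, 9, 13, 16, 19, 29, 30]
|A union B| = 9
Jaccard = 1/9 = 1/9

1/9


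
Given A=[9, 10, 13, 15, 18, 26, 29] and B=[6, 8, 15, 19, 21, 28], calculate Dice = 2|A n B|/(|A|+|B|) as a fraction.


A intersect B = [15]
|A intersect B| = 1
|A| = 7, |B| = 6
Dice = 2*1 / (7+6)
= 2 / 13 = 2/13

2/13


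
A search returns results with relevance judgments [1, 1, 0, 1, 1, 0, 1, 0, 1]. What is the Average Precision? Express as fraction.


Computing P@k for each relevant position:
Position 1: relevant, P@1 = 1/1 = 1
Position 2: relevant, P@2 = 2/2 = 1
Position 3: not relevant
Position 4: relevant, P@4 = 3/4 = 3/4
Position 5: relevant, P@5 = 4/5 = 4/5
Position 6: not relevant
Position 7: relevant, P@7 = 5/7 = 5/7
Position 8: not relevant
Position 9: relevant, P@9 = 6/9 = 2/3
Sum of P@k = 1 + 1 + 3/4 + 4/5 + 5/7 + 2/3 = 2071/420
AP = 2071/420 / 6 = 2071/2520

2071/2520


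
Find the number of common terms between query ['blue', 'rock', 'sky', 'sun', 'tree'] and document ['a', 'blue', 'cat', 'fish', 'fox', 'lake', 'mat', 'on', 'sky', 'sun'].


Query terms: ['blue', 'rock', 'sky', 'sun', 'tree']
Document terms: ['a', 'blue', 'cat', 'fish', 'fox', 'lake', 'mat', 'on', 'sky', 'sun']
Common terms: ['blue', 'sky', 'sun']
Overlap count = 3

3


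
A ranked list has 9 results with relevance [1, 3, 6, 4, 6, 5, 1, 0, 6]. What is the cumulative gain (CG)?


Cumulative Gain = sum of relevance scores
Position 1: rel=1, running sum=1
Position 2: rel=3, running sum=4
Position 3: rel=6, running sum=10
Position 4: rel=4, running sum=14
Position 5: rel=6, running sum=20
Position 6: rel=5, running sum=25
Position 7: rel=1, running sum=26
Position 8: rel=0, running sum=26
Position 9: rel=6, running sum=32
CG = 32

32


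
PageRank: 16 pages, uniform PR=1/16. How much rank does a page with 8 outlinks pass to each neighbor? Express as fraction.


Initial PR = 1/16 = 1/16
Outlinks = 8
Contribution per link = PR / outlinks
= 1/16 / 8
= 1/128

1/128


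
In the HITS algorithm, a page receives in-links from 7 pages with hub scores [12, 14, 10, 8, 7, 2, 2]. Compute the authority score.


Authority = sum of hub scores of in-linkers
In-link 1: hub score = 12
In-link 2: hub score = 14
In-link 3: hub score = 10
In-link 4: hub score = 8
In-link 5: hub score = 7
In-link 6: hub score = 2
In-link 7: hub score = 2
Authority = 12 + 14 + 10 + 8 + 7 + 2 + 2 = 55

55


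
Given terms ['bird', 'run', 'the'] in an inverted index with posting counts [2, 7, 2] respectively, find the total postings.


Summing posting list sizes:
'bird': 2 postings
'run': 7 postings
'the': 2 postings
Total = 2 + 7 + 2 = 11

11


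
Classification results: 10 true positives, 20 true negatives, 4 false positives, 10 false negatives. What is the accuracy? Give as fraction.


Accuracy = (TP + TN) / (TP + TN + FP + FN)
TP + TN = 10 + 20 = 30
Total = 10 + 20 + 4 + 10 = 44
Accuracy = 30 / 44 = 15/22

15/22


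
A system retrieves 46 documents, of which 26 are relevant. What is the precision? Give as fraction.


Precision = relevant_retrieved / total_retrieved
= 26 / 46
= 26 / (26 + 20)
= 13/23

13/23


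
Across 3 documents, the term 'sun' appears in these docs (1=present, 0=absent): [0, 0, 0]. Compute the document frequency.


Checking each document for 'sun':
Doc 1: absent
Doc 2: absent
Doc 3: absent
df = sum of presences = 0 + 0 + 0 = 0

0


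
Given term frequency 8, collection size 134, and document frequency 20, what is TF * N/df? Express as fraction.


TF * (N/df)
= 8 * (134/20)
= 8 * 67/10
= 268/5

268/5


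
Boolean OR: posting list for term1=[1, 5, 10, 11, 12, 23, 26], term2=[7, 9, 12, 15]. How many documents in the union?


Boolean OR: find union of posting lists
term1 docs: [1, 5, 10, 11, 12, 23, 26]
term2 docs: [7, 9, 12, 15]
Union: [1, 5, 7, 9, 10, 11, 12, 15, 23, 26]
|union| = 10

10


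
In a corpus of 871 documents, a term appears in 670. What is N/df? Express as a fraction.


IDF ratio = N / df
= 871 / 670
= 13/10

13/10


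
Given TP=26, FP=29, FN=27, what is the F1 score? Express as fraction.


F1 = 2 * P * R / (P + R)
P = TP/(TP+FP) = 26/55 = 26/55
R = TP/(TP+FN) = 26/53 = 26/53
2 * P * R = 2 * 26/55 * 26/53 = 1352/2915
P + R = 26/55 + 26/53 = 2808/2915
F1 = 1352/2915 / 2808/2915 = 13/27

13/27


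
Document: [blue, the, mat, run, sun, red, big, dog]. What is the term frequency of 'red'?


Document has 8 words
Scanning for 'red':
Found at positions: [5]
Count = 1

1


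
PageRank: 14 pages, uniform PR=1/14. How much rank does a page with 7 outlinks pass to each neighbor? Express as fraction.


Initial PR = 1/14 = 1/14
Outlinks = 7
Contribution per link = PR / outlinks
= 1/14 / 7
= 1/98

1/98


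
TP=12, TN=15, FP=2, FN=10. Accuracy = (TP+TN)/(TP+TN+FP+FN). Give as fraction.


Accuracy = (TP + TN) / (TP + TN + FP + FN)
TP + TN = 12 + 15 = 27
Total = 12 + 15 + 2 + 10 = 39
Accuracy = 27 / 39 = 9/13

9/13


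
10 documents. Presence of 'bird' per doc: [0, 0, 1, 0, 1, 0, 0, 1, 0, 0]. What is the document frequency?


Checking each document for 'bird':
Doc 1: absent
Doc 2: absent
Doc 3: present
Doc 4: absent
Doc 5: present
Doc 6: absent
Doc 7: absent
Doc 8: present
Doc 9: absent
Doc 10: absent
df = sum of presences = 0 + 0 + 1 + 0 + 1 + 0 + 0 + 1 + 0 + 0 = 3

3


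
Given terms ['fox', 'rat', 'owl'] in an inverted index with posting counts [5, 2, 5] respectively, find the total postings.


Summing posting list sizes:
'fox': 5 postings
'rat': 2 postings
'owl': 5 postings
Total = 5 + 2 + 5 = 12

12


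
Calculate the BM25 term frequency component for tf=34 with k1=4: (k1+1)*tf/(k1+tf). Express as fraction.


BM25 TF component = (k1+1)*tf / (k1+tf)
k1 = 4, tf = 34
Numerator = (4+1)*34 = 170
Denominator = 4 + 34 = 38
= 170/38 = 85/19

85/19


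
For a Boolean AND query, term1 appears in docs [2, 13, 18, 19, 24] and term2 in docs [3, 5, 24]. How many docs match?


Boolean AND: find intersection of posting lists
term1 docs: [2, 13, 18, 19, 24]
term2 docs: [3, 5, 24]
Intersection: [24]
|intersection| = 1

1
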